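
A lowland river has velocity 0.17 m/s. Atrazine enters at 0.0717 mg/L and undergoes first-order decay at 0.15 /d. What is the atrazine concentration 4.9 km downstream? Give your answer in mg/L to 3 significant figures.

0.0682 mg/L

Travel time t = 4.9 km / 0.17 m/s = 4900/0.17 = 2.882e+04 s = 0.3336 d.
First-order decay: C = 0.0717·exp(−0.15·0.3336) = 0.0717·0.9512 = 0.0682 mg/L.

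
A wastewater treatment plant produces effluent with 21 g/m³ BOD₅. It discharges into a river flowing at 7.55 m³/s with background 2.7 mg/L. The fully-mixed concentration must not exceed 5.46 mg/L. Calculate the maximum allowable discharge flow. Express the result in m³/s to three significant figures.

1.34 m³/s

Mass balance at complete mixing: C_std·(Q_w + Q_r) = Q_w·C_e + Q_r·C_b.
Rearranging, Q_w = Q_r·(C_std − C_b)/(C_e − C_std) = 7.55·(5.46 − 2.7) / (21 − 5.46) = 1.341 m³/s.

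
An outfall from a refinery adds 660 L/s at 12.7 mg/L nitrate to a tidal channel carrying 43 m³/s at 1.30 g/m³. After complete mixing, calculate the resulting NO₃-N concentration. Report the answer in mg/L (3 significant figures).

660 L/s = 0.66 m³/s.
By mass balance at complete mixing, C = (0.66·12.7 + 43·1.3) / (0.66 + 43) = 64.28/43.66 = 1.472 mg/L.

1.47 mg/L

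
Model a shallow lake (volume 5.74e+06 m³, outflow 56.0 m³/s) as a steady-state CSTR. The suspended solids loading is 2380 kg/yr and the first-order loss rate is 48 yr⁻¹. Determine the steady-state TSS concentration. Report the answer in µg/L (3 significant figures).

1.17 µg/L

Outflow Q = 56.0 m³/s × 3.156e+07 s/yr = 1.767e+09 m³/yr.
Steady-state CSTR mass balance: W = Q·C + k·V·C, so C = W/(Q + kV).
Q + kV = 1.767e+09 + 48·5.74e+06 = 2.043e+09 m³/yr.
C = 2380/2.043e+09 = 1.165e-06 kg/m³ = 0.001165 mg/L = 1.165 µg/L.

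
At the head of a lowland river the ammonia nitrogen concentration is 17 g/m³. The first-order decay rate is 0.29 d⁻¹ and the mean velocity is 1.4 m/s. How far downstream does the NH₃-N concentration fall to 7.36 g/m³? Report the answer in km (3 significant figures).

From C = C₀·e^(−kt), t = ln(C₀/C)/k = ln(17/7.36)/0.29 = 0.8372/0.29 = 2.887 d.
Distance = v·t = 1.4 m/s × 2.494e+05 s = 3.492e+05 m = 349.2 km.

349 km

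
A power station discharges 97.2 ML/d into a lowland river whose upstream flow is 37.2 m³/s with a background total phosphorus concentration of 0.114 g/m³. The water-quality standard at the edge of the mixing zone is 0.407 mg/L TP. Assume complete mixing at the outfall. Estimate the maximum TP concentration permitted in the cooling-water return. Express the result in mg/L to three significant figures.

10.1 mg/L

97.2 ML/d = 1.125 m³/s.
Mass balance: 0.407·38.33 = 1.125·Cₑ + 37.2·0.114.
Cₑ = (15.6 − 4.241) / 1.125 = 10.1 mg/L.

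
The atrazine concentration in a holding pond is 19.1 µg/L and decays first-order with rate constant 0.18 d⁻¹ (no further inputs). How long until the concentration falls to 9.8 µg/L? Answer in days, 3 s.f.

3.71 d

t = ln(C₀/C)/k = ln(19.1/9.8)/0.18 = 0.6673/0.18 = 3.707 d.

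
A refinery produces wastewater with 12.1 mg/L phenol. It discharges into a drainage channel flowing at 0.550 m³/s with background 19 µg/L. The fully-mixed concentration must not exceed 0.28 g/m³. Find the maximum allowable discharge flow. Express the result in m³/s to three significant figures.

0.0121 m³/s

19 µg/L = 0.019 mg/L.
Mass balance at complete mixing: C_std·(Q_w + Q_r) = Q_w·C_e + Q_r·C_b.
Rearranging, Q_w = Q_r·(C_std − C_b)/(C_e − C_std) = 0.550·(0.28 − 0.019) / (12.1 − 0.28) = 0.01214 m³/s.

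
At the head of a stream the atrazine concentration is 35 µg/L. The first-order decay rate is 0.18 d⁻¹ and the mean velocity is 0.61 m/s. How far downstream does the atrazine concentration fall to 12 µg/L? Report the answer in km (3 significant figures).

From C = C₀·e^(−kt), t = ln(C₀/C)/k = ln(35/12)/0.18 = 1.07/0.18 = 5.947 d.
Distance = v·t = 0.61 m/s × 5.138e+05 s = 3.134e+05 m = 313.4 km.

313 km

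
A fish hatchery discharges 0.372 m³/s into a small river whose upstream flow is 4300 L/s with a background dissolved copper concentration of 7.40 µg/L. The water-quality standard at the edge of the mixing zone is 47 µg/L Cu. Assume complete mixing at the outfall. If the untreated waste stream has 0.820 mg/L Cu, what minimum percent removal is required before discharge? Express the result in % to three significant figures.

4300 L/s = 4.3 m³/s.
7.40 µg/L = 0.0074 mg/L.
47 µg/L = 0.047 mg/L.
Mass balance: 0.047·4.672 = 0.372·Cₑ + 4.3·0.0074.
Cₑ = (0.2196 − 0.03182) / 0.372 = 0.5047 mg/L.
Required removal = 1 − 0.5047/0.820 = 38.45 %.

38.4 %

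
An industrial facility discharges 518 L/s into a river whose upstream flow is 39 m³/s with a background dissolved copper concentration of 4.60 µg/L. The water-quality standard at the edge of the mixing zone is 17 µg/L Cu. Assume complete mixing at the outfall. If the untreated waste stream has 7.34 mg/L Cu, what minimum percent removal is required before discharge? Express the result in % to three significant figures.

87.0 %

518 L/s = 0.518 m³/s.
4.60 µg/L = 0.0046 mg/L.
17 µg/L = 0.017 mg/L.
Mass balance: 0.017·39.52 = 0.518·Cₑ + 39·0.0046.
Cₑ = (0.6718 − 0.1794) / 0.518 = 0.9506 mg/L.
Required removal = 1 − 0.9506/7.34 = 87.05 %.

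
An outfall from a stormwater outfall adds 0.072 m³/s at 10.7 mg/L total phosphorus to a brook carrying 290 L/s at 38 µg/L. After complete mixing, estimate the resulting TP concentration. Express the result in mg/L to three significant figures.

290 L/s = 0.29 m³/s.
38 µg/L = 0.038 mg/L.
By mass balance at complete mixing, C = (0.072·10.7 + 0.29·0.038) / (0.072 + 0.29) = 0.7814/0.362 = 2.159 mg/L.

2.16 mg/L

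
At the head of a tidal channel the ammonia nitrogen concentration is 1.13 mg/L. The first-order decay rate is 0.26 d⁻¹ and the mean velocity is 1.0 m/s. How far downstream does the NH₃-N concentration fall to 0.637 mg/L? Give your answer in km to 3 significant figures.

190 km

From C = C₀·e^(−kt), t = ln(C₀/C)/k = ln(1.13/0.637)/0.26 = 0.5732/0.26 = 2.205 d.
Distance = v·t = 1.0 m/s × 1.905e+05 s = 1.905e+05 m = 190.5 km.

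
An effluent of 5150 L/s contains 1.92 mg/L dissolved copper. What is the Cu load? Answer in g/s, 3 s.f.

9.89 g/s

5150 L/s = 5.15 m³/s.
Mass flux = Q·C = 5.15 m³/s × 1.92 g/m³ = 9.888 g/s.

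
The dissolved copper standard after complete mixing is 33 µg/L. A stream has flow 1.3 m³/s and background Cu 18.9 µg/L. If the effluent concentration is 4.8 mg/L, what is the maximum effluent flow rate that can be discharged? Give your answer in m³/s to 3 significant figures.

18.9 µg/L = 0.0189 mg/L.
33 µg/L = 0.033 mg/L.
Mass balance at complete mixing: C_std·(Q_w + Q_r) = Q_w·C_e + Q_r·C_b.
Rearranging, Q_w = Q_r·(C_std − C_b)/(C_e − C_std) = 1.3·(0.033 − 0.0189) / (4.8 − 0.033) = 0.003845 m³/s.

0.00385 m³/s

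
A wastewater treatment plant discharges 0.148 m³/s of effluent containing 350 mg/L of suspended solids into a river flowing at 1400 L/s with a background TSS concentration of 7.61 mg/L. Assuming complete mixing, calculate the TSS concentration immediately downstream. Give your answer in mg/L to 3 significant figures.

1400 L/s = 1.4 m³/s.
Flow-weighted mixing gives C = (0.148·350 + 1.4·7.61) / (0.148 + 1.4) = 62.45/1.548 = 40.34 mg/L.

40.3 mg/L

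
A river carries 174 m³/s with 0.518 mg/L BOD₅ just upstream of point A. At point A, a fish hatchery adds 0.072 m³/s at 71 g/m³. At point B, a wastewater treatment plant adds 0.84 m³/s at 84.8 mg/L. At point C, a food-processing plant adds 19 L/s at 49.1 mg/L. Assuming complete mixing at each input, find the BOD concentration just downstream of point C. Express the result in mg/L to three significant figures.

0.957 mg/L

After input A: C = (174·0.518 + 0.072·71) / 174.1 = 0.5472 mg/L.
After input B: C = (174.1·0.5472 + 0.84·84.8) / 174.9 = 0.9518 mg/L.
19 L/s = 0.019 m³/s.
After input C: C = (174.9·0.9518 + 0.019·49.1) / 174.9 = 0.957 mg/L.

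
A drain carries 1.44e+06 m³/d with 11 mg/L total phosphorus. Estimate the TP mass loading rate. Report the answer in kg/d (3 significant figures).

15800 kg/d

1.44e+06 m³/d = 16.67 m³/s.
Mass flux = Q·C = 16.67 m³/s × 11 g/m³ = 183.3 g/s.
= 183.3 g/s × 86.4 = 1.584e+04 kg/d.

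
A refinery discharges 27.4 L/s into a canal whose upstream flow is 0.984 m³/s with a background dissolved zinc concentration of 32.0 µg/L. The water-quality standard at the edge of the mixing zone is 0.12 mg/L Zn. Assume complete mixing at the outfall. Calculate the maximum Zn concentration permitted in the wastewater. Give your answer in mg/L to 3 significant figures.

3.28 mg/L

27.4 L/s = 0.0274 m³/s.
32.0 µg/L = 0.032 mg/L.
Mass balance: 0.12·1.011 = 0.0274·Cₑ + 0.984·0.032.
Cₑ = (0.1214 − 0.03149) / 0.0274 = 3.28 mg/L.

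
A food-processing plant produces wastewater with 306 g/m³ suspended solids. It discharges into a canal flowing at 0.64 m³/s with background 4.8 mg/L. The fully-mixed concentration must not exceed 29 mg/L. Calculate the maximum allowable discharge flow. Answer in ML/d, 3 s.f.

Mass balance at complete mixing: C_std·(Q_w + Q_r) = Q_w·C_e + Q_r·C_b.
Rearranging, Q_w = Q_r·(C_std − C_b)/(C_e − C_std) = 0.64·(29 − 4.8) / (306 − 29) = 0.05591 m³/s.
= 4.831 ML/d.

4.83 ML/d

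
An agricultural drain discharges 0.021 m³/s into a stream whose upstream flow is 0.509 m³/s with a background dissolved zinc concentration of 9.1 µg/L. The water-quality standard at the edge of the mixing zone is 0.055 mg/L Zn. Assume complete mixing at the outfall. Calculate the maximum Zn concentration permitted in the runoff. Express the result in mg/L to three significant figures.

9.1 µg/L = 0.0091 mg/L.
Mass balance: 0.055·0.53 = 0.021·Cₑ + 0.509·0.0091.
Cₑ = (0.02915 − 0.004632) / 0.021 = 1.168 mg/L.

1.17 mg/L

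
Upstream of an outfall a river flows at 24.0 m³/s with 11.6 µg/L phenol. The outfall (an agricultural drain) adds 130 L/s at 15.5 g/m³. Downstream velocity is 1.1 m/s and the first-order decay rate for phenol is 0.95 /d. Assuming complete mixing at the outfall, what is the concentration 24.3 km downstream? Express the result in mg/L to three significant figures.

130 L/s = 0.13 m³/s.
11.6 µg/L = 0.0116 mg/L.
After complete mixing, C₀ = (0.13·15.5 + 24·0.0116) / 24.13 = 0.09504 mg/L.
Travel time t = 2.43e+04 m / 1.1 m/s = 2.209e+04 s = 0.2557 d.
C = 0.09504·exp(−0.95·0.2557) = 0.09504·0.7844 = 0.07455 mg/L.

0.0745 mg/L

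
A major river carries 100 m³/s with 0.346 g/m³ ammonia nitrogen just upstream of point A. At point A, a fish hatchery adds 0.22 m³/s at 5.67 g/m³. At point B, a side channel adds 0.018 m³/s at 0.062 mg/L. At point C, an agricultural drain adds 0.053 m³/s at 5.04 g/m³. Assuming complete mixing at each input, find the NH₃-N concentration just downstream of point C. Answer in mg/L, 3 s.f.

0.360 mg/L

After input A: C = (100·0.346 + 0.22·5.67) / 100.2 = 0.3577 mg/L.
After input B: C = (100.2·0.3577 + 0.018·0.062) / 100.2 = 0.3576 mg/L.
After input C: C = (100.2·0.3576 + 0.053·5.04) / 100.3 = 0.3601 mg/L.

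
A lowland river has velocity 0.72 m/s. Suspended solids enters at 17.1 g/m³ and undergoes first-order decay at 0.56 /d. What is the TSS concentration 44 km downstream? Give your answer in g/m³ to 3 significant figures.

11.5 g/m³

Travel time t = 44 km / 0.72 m/s = 4.4e+04/0.72 = 6.111e+04 s = 0.7073 d.
First-order decay: C = 17.1·exp(−0.56·0.7073) = 17.1·0.6729 = 11.51 g/m³.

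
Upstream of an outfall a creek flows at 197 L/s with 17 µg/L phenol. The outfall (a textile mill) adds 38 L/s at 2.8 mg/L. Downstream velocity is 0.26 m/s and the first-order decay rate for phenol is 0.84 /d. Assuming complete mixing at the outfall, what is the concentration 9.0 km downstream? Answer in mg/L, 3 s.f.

38 L/s = 0.038 m³/s.
197 L/s = 0.197 m³/s.
17 µg/L = 0.017 mg/L.
After complete mixing, C₀ = (0.038·2.8 + 0.197·0.017) / 0.235 = 0.467 mg/L.
Travel time t = 9000 m / 0.26 m/s = 3.462e+04 s = 0.4006 d.
C = 0.467·exp(−0.84·0.4006) = 0.467·0.7142 = 0.3336 mg/L.

0.334 mg/L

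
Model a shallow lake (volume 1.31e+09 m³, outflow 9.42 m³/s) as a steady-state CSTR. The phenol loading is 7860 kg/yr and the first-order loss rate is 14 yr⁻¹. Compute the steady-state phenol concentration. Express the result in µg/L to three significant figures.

0.422 µg/L

Outflow Q = 9.42 m³/s × 3.156e+07 s/yr = 2.973e+08 m³/yr.
Steady-state CSTR mass balance: W = Q·C + k·V·C, so C = W/(Q + kV).
Q + kV = 2.973e+08 + 14·1.31e+09 = 1.864e+10 m³/yr.
C = 7860/1.864e+10 = 4.217e-07 kg/m³ = 0.0004217 mg/L = 0.4217 µg/L.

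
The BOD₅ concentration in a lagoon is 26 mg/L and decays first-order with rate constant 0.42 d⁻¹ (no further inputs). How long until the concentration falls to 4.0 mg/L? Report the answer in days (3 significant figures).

4.46 d

t = ln(C₀/C)/k = ln(26/4.0)/0.42 = 1.872/0.42 = 4.457 d.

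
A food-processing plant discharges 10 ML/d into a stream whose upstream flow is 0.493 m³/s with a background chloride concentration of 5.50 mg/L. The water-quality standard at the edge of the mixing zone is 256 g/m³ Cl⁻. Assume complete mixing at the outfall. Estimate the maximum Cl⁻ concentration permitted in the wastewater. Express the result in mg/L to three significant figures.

1320 mg/L

10 ML/d = 0.1157 m³/s.
Mass balance: 256·0.6087 = 0.1157·Cₑ + 0.493·5.5.
Cₑ = (155.8 − 2.712) / 0.1157 = 1323 mg/L.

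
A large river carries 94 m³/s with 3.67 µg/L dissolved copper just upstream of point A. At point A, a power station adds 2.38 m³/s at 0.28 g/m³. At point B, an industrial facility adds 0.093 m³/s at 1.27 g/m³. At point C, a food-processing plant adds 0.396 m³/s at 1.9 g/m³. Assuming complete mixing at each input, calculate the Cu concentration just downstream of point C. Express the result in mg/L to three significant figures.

3.67 µg/L = 0.00367 mg/L.
After input A: C = (94·0.00367 + 2.38·0.28) / 96.38 = 0.01049 mg/L.
After input B: C = (96.38·0.01049 + 0.093·1.27) / 96.47 = 0.01171 mg/L.
After input C: C = (96.47·0.01171 + 0.396·1.9) / 96.87 = 0.01943 mg/L.

0.0194 mg/L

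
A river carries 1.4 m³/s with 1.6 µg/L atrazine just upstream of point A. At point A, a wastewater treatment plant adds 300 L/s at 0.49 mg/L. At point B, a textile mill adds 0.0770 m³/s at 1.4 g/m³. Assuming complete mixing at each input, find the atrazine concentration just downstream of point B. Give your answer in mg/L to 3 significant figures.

0.145 mg/L

1.6 µg/L = 0.0016 mg/L.
300 L/s = 0.3 m³/s.
After input A: C = (1.4·0.0016 + 0.3·0.49) / 1.7 = 0.08779 mg/L.
After input B: C = (1.7·0.08779 + 0.077·1.4) / 1.777 = 0.1446 mg/L.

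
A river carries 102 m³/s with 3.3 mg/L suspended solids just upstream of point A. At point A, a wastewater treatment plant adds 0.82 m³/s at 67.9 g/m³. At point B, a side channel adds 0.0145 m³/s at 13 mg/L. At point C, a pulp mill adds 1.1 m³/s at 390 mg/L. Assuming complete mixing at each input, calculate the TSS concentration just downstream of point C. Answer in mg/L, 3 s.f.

After input A: C = (102·3.3 + 0.82·67.9) / 102.8 = 3.815 mg/L.
After input B: C = (102.8·3.815 + 0.0145·13) / 102.8 = 3.816 mg/L.
After input C: C = (102.8·3.816 + 1.1·390) / 103.9 = 7.904 mg/L.

7.90 mg/L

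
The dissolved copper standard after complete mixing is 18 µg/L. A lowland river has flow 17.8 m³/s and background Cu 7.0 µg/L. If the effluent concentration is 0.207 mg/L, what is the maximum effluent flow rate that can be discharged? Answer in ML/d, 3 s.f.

89.5 ML/d

7.0 µg/L = 0.007 mg/L.
18 µg/L = 0.018 mg/L.
Mass balance at complete mixing: C_std·(Q_w + Q_r) = Q_w·C_e + Q_r·C_b.
Rearranging, Q_w = Q_r·(C_std − C_b)/(C_e − C_std) = 17.8·(0.018 − 0.007) / (0.207 − 0.018) = 1.036 m³/s.
= 89.51 ML/d.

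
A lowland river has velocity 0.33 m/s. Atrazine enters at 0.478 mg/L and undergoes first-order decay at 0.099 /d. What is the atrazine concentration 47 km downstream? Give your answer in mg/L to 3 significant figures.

0.406 mg/L

Travel time t = 47 km / 0.33 m/s = 4.7e+04/0.33 = 1.424e+05 s = 1.648 d.
First-order decay: C = 0.478·exp(−0.099·1.648) = 0.478·0.8494 = 0.406 mg/L.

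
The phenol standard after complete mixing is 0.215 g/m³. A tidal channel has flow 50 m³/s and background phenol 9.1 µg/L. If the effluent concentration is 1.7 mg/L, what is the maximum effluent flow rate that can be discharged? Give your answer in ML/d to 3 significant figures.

9.1 µg/L = 0.0091 mg/L.
Mass balance at complete mixing: C_std·(Q_w + Q_r) = Q_w·C_e + Q_r·C_b.
Rearranging, Q_w = Q_r·(C_std − C_b)/(C_e − C_std) = 50·(0.215 − 0.0091) / (1.7 − 0.215) = 6.933 m³/s.
= 599 ML/d.

599 ML/d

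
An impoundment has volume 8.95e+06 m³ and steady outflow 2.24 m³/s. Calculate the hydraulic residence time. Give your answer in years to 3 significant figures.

0.127 yr

Q = 2.24 m³/s × 3.156e+07 s/yr = 7.069e+07 m³/yr.
Hydraulic residence time τ = V/Q = 8.95e+06/7.069e+07 = 0.1266 yr.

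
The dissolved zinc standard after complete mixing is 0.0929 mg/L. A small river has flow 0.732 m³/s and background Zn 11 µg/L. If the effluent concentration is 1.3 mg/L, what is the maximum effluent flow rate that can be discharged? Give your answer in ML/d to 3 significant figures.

11 µg/L = 0.011 mg/L.
Mass balance at complete mixing: C_std·(Q_w + Q_r) = Q_w·C_e + Q_r·C_b.
Rearranging, Q_w = Q_r·(C_std − C_b)/(C_e − C_std) = 0.732·(0.0929 − 0.011) / (1.3 − 0.0929) = 0.04967 m³/s.
= 4.291 ML/d.

4.29 ML/d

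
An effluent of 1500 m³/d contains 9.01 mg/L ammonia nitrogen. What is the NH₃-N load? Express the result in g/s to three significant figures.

1500 m³/d = 0.01736 m³/s.
Mass flux = Q·C = 0.01736 m³/s × 9.01 g/m³ = 0.1564 g/s.

0.156 g/s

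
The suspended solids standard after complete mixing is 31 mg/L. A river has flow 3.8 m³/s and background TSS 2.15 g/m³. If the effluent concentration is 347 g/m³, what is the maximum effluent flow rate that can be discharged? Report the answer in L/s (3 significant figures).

Mass balance at complete mixing: C_std·(Q_w + Q_r) = Q_w·C_e + Q_r·C_b.
Rearranging, Q_w = Q_r·(C_std − C_b)/(C_e − C_std) = 3.8·(31 − 2.15) / (347 − 31) = 0.3469 m³/s.
= 346.9 L/s.

347 L/s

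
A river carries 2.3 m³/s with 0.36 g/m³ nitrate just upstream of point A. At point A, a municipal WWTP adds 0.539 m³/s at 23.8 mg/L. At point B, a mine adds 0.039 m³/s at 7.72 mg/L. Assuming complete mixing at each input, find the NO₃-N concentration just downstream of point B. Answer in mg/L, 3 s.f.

4.85 mg/L

After input A: C = (2.3·0.36 + 0.539·23.8) / 2.839 = 4.81 mg/L.
After input B: C = (2.839·4.81 + 0.039·7.72) / 2.878 = 4.85 mg/L.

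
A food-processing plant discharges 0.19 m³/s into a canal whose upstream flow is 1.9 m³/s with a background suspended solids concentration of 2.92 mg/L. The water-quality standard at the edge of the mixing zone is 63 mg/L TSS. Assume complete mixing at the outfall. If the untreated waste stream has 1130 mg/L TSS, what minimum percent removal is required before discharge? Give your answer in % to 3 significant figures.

Mass balance: 63·2.09 = 0.19·Cₑ + 1.9·2.92.
Cₑ = (131.7 − 5.548) / 0.19 = 663.8 mg/L.
Required removal = 1 − 663.8/1130 = 41.26 %.

41.3 %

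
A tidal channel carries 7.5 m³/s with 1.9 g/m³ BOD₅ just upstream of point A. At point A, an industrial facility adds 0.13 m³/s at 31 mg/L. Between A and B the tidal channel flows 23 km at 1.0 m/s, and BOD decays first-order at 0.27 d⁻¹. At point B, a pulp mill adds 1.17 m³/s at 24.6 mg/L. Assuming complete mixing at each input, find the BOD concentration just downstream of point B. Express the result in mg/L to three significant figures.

5.20 mg/L

After input A: C = (7.5·1.9 + 0.13·31) / 7.63 = 2.396 mg/L.
Over the 23 km reach to input B (t = 2.3e+04 s = 0.2662 d), decay gives C = 2.396·exp(−0.27·0.2662) = 2.23 mg/L.
After input B: C = (7.63·2.23 + 1.17·24.6) / 8.8 = 5.204 mg/L.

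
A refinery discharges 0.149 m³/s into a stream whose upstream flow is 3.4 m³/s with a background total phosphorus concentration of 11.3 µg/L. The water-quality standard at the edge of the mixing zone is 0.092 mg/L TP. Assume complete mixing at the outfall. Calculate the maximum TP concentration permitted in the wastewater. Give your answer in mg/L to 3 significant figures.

11.3 µg/L = 0.0113 mg/L.
Mass balance: 0.092·3.549 = 0.149·Cₑ + 3.4·0.0113.
Cₑ = (0.3265 − 0.03842) / 0.149 = 1.933 mg/L.

1.93 mg/L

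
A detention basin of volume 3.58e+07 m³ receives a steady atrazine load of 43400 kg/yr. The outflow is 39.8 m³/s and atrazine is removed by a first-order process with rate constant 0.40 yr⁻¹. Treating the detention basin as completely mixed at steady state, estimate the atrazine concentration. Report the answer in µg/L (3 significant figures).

34.2 µg/L

Outflow Q = 39.8 m³/s × 3.156e+07 s/yr = 1.256e+09 m³/yr.
Steady-state CSTR mass balance: W = Q·C + k·V·C, so C = W/(Q + kV).
Q + kV = 1.256e+09 + 0.40·3.58e+07 = 1.27e+09 m³/yr.
C = 43400/1.27e+09 = 3.416e-05 kg/m³ = 0.03416 mg/L = 34.16 µg/L.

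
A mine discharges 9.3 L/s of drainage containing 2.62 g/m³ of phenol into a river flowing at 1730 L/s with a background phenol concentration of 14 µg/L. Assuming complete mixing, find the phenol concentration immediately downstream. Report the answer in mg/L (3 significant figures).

9.3 L/s = 0.0093 m³/s.
1730 L/s = 1.73 m³/s.
14 µg/L = 0.014 mg/L.
Flow-weighted mixing gives C = (0.0093·2.62 + 1.73·0.014) / (0.0093 + 1.73) = 0.04859/1.739 = 0.02793 mg/L.

0.0279 mg/L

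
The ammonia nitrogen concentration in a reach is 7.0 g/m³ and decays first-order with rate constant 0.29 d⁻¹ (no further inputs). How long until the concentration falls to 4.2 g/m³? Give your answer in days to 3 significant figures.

t = ln(C₀/C)/k = ln(7.0/4.2)/0.29 = 0.5108/0.29 = 1.761 d.

1.76 d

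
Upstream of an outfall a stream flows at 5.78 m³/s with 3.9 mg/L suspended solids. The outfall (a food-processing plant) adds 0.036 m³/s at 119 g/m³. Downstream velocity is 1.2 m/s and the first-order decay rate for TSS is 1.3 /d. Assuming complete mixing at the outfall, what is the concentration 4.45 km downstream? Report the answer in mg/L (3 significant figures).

4.36 mg/L

After complete mixing, C₀ = (0.036·119 + 5.78·3.9) / 5.816 = 4.612 mg/L.
Travel time t = 4450 m / 1.2 m/s = 3708 s = 0.04292 d.
C = 4.612·exp(−1.3·0.04292) = 4.612·0.9457 = 4.362 mg/L.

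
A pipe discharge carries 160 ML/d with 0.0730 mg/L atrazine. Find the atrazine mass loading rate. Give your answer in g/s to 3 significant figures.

160 ML/d = 1.852 m³/s.
Mass flux = Q·C = 1.852 m³/s × 0.073 g/m³ = 0.1352 g/s.

0.135 g/s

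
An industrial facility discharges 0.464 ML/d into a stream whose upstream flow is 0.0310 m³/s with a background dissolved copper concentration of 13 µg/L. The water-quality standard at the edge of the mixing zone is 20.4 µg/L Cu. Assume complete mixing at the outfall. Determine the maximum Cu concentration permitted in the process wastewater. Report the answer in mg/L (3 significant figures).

0.464 ML/d = 0.00537 m³/s.
13 µg/L = 0.013 mg/L.
20.4 µg/L = 0.0204 mg/L.
Mass balance: 0.0204·0.03637 = 0.00537·Cₑ + 0.031·0.013.
Cₑ = (0.000742 − 0.000403) / 0.00537 = 0.06312 mg/L.

0.0631 mg/L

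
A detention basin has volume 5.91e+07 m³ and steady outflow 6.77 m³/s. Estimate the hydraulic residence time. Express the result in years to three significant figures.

0.277 yr

Q = 6.77 m³/s × 3.156e+07 s/yr = 2.136e+08 m³/yr.
Hydraulic residence time τ = V/Q = 5.91e+07/2.136e+08 = 0.2766 yr.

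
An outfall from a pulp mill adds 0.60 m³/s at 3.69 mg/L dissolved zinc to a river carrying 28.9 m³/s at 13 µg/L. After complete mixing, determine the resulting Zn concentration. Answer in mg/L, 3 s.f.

0.0878 mg/L

13 µg/L = 0.013 mg/L.
Conservation of mass across the mixing zone: C = (0.6·3.69 + 28.9·0.013) / (0.6 + 28.9) = 2.59/29.5 = 0.08779 mg/L.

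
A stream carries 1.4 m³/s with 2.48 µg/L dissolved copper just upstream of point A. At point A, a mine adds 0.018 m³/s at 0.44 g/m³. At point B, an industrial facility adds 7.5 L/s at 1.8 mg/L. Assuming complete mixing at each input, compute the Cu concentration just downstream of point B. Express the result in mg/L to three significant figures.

0.0175 mg/L

2.48 µg/L = 0.00248 mg/L.
After input A: C = (1.4·0.00248 + 0.018·0.44) / 1.418 = 0.008034 mg/L.
7.5 L/s = 0.0075 m³/s.
After input B: C = (1.418·0.008034 + 0.0075·1.8) / 1.425 = 0.01746 mg/L.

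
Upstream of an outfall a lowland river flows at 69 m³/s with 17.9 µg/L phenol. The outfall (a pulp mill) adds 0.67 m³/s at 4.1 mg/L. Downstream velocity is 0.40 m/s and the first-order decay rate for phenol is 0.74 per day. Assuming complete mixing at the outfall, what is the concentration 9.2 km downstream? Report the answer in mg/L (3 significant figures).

17.9 µg/L = 0.0179 mg/L.
After complete mixing, C₀ = (0.67·4.1 + 69·0.0179) / 69.67 = 0.05716 mg/L.
Travel time t = 9200 m / 0.40 m/s = 2.3e+04 s = 0.2662 d.
C = 0.05716·exp(−0.74·0.2662) = 0.05716·0.8212 = 0.04694 mg/L.

0.0469 mg/L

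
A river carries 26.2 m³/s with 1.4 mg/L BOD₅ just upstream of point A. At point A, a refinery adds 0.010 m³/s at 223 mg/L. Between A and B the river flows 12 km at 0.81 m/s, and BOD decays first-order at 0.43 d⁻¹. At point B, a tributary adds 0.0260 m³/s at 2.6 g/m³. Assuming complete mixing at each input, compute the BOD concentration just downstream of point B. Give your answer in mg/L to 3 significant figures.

1.38 mg/L

After input A: C = (26.2·1.4 + 0.01·223) / 26.21 = 1.485 mg/L.
Over the 12 km reach to input B (t = 1.481e+04 s = 0.1715 d), decay gives C = 1.485·exp(−0.43·0.1715) = 1.379 mg/L.
After input B: C = (26.21·1.379 + 0.026·2.6) / 26.24 = 1.38 mg/L.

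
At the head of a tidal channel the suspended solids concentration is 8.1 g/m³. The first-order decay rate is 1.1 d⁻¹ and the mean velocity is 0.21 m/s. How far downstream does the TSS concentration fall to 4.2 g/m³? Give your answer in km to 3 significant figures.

From C = C₀·e^(−kt), t = ln(C₀/C)/k = ln(8.1/4.2)/1.1 = 0.6568/1.1 = 0.5971 d.
Distance = v·t = 0.21 m/s × 5.159e+04 s = 1.083e+04 m = 10.83 km.

10.8 km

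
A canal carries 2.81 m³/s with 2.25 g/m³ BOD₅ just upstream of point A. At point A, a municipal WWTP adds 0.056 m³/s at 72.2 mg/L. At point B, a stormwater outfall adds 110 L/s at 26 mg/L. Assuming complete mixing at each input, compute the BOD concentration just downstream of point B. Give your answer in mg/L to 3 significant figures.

After input A: C = (2.81·2.25 + 0.056·72.2) / 2.866 = 3.617 mg/L.
110 L/s = 0.11 m³/s.
After input B: C = (2.866·3.617 + 0.11·26) / 2.976 = 4.444 mg/L.

4.44 mg/L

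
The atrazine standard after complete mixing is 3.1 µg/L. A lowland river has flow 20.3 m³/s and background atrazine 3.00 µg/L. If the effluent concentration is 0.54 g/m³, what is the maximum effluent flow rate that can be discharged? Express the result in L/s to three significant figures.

3.78 L/s

3.00 µg/L = 0.003 mg/L.
3.1 µg/L = 0.0031 mg/L.
Mass balance at complete mixing: C_std·(Q_w + Q_r) = Q_w·C_e + Q_r·C_b.
Rearranging, Q_w = Q_r·(C_std − C_b)/(C_e − C_std) = 20.3·(0.0031 − 0.003) / (0.54 − 0.0031) = 0.003781 m³/s.
= 3.781 L/s.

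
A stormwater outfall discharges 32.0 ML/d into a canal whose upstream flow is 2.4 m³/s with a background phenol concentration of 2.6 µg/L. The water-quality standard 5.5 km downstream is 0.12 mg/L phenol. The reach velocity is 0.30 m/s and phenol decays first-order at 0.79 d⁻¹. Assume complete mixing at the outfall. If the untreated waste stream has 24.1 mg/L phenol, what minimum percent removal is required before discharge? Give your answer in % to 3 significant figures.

32.0 ML/d = 0.3704 m³/s.
2.6 µg/L = 0.0026 mg/L.
Travel time to the compliance point: t = 5500/0.30 = 1.833e+04 s = 0.2122 d; decay factor exp(−0.79·0.2122) = 0.8457.
So the concentration just after mixing may be at most 0.12/0.8457 = 0.1419 mg/L.
Mass balance: 0.1419·2.77 = 0.3704·Cₑ + 2.4·0.0026.
Cₑ = (0.3931 − 0.00624) / 0.3704 = 1.045 mg/L.
Required removal = 1 − 1.045/24.1 = 95.67 %.

95.7 %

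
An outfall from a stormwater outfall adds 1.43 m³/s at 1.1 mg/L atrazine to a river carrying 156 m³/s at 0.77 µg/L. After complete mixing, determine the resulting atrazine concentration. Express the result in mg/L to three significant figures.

0.0108 mg/L

0.77 µg/L = 0.00077 mg/L.
By mass balance at complete mixing, C = (1.43·1.1 + 156·0.00077) / (1.43 + 156) = 1.693/157.4 = 0.01075 mg/L.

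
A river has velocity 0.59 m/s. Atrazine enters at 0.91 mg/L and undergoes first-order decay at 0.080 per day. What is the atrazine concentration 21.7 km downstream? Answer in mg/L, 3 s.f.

0.880 mg/L

Travel time t = 21.7 km / 0.59 m/s = 2.17e+04/0.59 = 3.678e+04 s = 0.4257 d.
First-order decay: C = 0.91·exp(−0.080·0.4257) = 0.91·0.9665 = 0.8795 mg/L.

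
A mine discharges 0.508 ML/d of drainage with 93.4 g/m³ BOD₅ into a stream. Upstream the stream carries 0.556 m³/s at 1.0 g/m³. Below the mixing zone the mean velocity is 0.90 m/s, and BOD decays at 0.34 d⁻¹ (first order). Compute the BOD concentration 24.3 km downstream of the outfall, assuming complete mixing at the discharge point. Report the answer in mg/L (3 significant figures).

0.508 ML/d = 0.00588 m³/s.
After complete mixing, C₀ = (0.00588·93.4 + 0.556·1) / 0.5619 = 1.967 mg/L.
Travel time t = 2.43e+04 m / 0.90 m/s = 2.7e+04 s = 0.3125 d.
C = 1.967·exp(−0.34·0.3125) = 1.967·0.8992 = 1.769 mg/L.

1.77 mg/L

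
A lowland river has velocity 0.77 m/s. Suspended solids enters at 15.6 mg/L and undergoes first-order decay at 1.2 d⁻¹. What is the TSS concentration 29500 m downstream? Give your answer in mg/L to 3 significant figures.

Travel time t = 29500 m / 0.77 m/s = 2.95e+04/0.77 = 3.831e+04 s = 0.4434 d.
First-order decay: C = 15.6·exp(−1.2·0.4434) = 15.6·0.5874 = 9.163 mg/L.

9.16 mg/L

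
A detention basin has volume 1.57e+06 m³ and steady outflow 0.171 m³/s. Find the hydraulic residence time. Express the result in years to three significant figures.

Q = 0.171 m³/s × 3.156e+07 s/yr = 5.396e+06 m³/yr.
Hydraulic residence time τ = V/Q = 1.57e+06/5.396e+06 = 0.2909 yr.

0.291 yr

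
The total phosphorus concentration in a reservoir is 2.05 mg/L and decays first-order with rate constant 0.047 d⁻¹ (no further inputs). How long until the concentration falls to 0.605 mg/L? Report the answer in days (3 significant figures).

t = ln(C₀/C)/k = ln(2.05/0.605)/0.047 = 1.22/0.047 = 25.97 d.

26.0 d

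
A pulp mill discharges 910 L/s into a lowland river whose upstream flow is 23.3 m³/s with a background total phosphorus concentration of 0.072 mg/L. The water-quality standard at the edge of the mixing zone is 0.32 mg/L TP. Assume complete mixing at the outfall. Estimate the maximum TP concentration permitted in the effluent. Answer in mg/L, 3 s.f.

910 L/s = 0.91 m³/s.
Mass balance: 0.32·24.21 = 0.91·Cₑ + 23.3·0.072.
Cₑ = (7.747 − 1.678) / 0.91 = 6.67 mg/L.

6.67 mg/L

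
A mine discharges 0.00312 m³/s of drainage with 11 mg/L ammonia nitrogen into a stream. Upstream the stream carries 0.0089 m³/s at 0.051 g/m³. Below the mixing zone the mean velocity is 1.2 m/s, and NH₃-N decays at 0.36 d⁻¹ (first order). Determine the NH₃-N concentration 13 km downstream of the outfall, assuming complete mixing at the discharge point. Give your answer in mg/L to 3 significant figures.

2.77 mg/L

After complete mixing, C₀ = (0.00312·11 + 0.0089·0.051) / 0.01202 = 2.893 mg/L.
Travel time t = 1.3e+04 m / 1.2 m/s = 1.083e+04 s = 0.1254 d.
C = 2.893·exp(−0.36·0.1254) = 2.893·0.9559 = 2.765 mg/L.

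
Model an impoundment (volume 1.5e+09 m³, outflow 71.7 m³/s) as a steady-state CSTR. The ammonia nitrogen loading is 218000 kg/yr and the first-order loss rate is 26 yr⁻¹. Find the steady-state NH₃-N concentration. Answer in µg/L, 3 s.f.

Outflow Q = 71.7 m³/s × 3.156e+07 s/yr = 2.263e+09 m³/yr.
Steady-state CSTR mass balance: W = Q·C + k·V·C, so C = W/(Q + kV).
Q + kV = 2.263e+09 + 26·1.5e+09 = 4.126e+10 m³/yr.
C = 218000/4.126e+10 = 5.283e-06 kg/m³ = 0.005283 mg/L = 5.283 µg/L.

5.28 µg/L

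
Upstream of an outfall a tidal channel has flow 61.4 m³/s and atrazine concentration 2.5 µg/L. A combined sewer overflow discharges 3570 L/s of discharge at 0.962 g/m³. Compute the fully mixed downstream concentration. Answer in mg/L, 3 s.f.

0.0552 mg/L

3570 L/s = 3.57 m³/s.
2.5 µg/L = 0.0025 mg/L.
Flow-weighted mixing gives C = (3.57·0.962 + 61.4·0.0025) / (3.57 + 61.4) = 3.588/64.97 = 0.05522 mg/L.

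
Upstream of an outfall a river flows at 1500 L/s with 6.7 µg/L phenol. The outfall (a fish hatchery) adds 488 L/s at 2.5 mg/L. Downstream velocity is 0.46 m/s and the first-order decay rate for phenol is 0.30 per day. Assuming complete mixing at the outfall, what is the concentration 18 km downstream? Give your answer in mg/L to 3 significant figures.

0.540 mg/L

488 L/s = 0.488 m³/s.
1500 L/s = 1.5 m³/s.
6.7 µg/L = 0.0067 mg/L.
After complete mixing, C₀ = (0.488·2.5 + 1.5·0.0067) / 1.988 = 0.6187 mg/L.
Travel time t = 1.8e+04 m / 0.46 m/s = 3.913e+04 s = 0.4529 d.
C = 0.6187·exp(−0.30·0.4529) = 0.6187·0.873 = 0.5401 mg/L.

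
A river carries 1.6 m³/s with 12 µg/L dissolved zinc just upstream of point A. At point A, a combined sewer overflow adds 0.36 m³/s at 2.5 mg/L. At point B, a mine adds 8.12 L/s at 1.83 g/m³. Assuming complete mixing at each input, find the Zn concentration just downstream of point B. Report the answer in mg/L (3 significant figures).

0.475 mg/L

12 µg/L = 0.012 mg/L.
After input A: C = (1.6·0.012 + 0.36·2.5) / 1.96 = 0.469 mg/L.
8.12 L/s = 0.00812 m³/s.
After input B: C = (1.96·0.469 + 0.00812·1.83) / 1.968 = 0.4746 mg/L.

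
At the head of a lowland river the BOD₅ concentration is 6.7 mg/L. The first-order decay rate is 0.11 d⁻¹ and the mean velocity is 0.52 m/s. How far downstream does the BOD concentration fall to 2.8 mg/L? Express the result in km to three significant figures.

From C = C₀·e^(−kt), t = ln(C₀/C)/k = ln(6.7/2.8)/0.11 = 0.8725/0.11 = 7.932 d.
Distance = v·t = 0.52 m/s × 6.853e+05 s = 3.564e+05 m = 356.4 km.

356 km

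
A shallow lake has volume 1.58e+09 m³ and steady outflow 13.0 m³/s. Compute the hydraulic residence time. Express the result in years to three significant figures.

3.85 yr

Q = 13.0 m³/s × 3.156e+07 s/yr = 4.102e+08 m³/yr.
Hydraulic residence time τ = V/Q = 1.58e+09/4.102e+08 = 3.851 yr.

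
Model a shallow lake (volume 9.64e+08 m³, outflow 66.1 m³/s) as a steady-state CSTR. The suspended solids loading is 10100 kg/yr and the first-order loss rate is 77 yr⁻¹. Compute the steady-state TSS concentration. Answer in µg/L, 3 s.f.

Outflow Q = 66.1 m³/s × 3.156e+07 s/yr = 2.086e+09 m³/yr.
Steady-state CSTR mass balance: W = Q·C + k·V·C, so C = W/(Q + kV).
Q + kV = 2.086e+09 + 77·9.64e+08 = 7.631e+10 m³/yr.
C = 10100/7.631e+10 = 1.323e-07 kg/m³ = 0.0001323 mg/L = 0.1323 µg/L.

0.132 µg/L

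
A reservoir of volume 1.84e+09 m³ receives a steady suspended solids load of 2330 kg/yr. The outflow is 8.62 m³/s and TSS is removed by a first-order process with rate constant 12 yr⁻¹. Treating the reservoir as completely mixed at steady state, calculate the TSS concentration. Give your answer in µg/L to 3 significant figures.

0.104 µg/L

Outflow Q = 8.62 m³/s × 3.156e+07 s/yr = 2.72e+08 m³/yr.
Steady-state CSTR mass balance: W = Q·C + k·V·C, so C = W/(Q + kV).
Q + kV = 2.72e+08 + 12·1.84e+09 = 2.235e+10 m³/yr.
C = 2330/2.235e+10 = 1.042e-07 kg/m³ = 0.0001042 mg/L = 0.1042 µg/L.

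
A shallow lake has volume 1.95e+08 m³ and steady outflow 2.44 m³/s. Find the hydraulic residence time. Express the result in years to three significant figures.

Q = 2.44 m³/s × 3.156e+07 s/yr = 7.7e+07 m³/yr.
Hydraulic residence time τ = V/Q = 1.95e+08/7.7e+07 = 2.532 yr.

2.53 yr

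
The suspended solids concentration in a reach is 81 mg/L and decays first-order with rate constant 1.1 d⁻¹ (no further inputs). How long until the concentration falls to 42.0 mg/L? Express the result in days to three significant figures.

t = ln(C₀/C)/k = ln(81/42.0)/1.1 = 0.6568/1.1 = 0.5971 d.

0.597 d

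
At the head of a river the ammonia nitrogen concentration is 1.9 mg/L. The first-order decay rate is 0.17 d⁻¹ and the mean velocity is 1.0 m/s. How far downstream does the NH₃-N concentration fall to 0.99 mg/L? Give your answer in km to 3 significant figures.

From C = C₀·e^(−kt), t = ln(C₀/C)/k = ln(1.9/0.99)/0.17 = 0.6519/0.17 = 3.835 d.
Distance = v·t = 1.0 m/s × 3.313e+05 s = 3.313e+05 m = 331.3 km.

331 km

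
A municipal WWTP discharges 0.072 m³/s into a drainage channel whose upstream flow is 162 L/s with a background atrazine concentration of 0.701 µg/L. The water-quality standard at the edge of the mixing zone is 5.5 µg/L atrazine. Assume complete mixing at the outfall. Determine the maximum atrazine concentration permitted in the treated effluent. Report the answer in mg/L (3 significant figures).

162 L/s = 0.162 m³/s.
0.701 µg/L = 0.000701 mg/L.
5.5 µg/L = 0.0055 mg/L.
Mass balance: 0.0055·0.234 = 0.072·Cₑ + 0.162·0.000701.
Cₑ = (0.001287 − 0.0001136) / 0.072 = 0.0163 mg/L.

0.0163 mg/L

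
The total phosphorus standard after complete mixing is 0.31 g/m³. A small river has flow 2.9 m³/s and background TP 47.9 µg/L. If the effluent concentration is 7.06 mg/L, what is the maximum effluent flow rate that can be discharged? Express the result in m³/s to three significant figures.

0.113 m³/s

47.9 µg/L = 0.0479 mg/L.
Mass balance at complete mixing: C_std·(Q_w + Q_r) = Q_w·C_e + Q_r·C_b.
Rearranging, Q_w = Q_r·(C_std − C_b)/(C_e − C_std) = 2.9·(0.31 − 0.0479) / (7.06 − 0.31) = 0.1126 m³/s.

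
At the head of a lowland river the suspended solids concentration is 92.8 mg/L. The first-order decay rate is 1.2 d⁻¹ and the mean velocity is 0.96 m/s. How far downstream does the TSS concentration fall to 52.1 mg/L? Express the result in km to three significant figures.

From C = C₀·e^(−kt), t = ln(C₀/C)/k = ln(92.8/52.1)/1.2 = 0.5773/1.2 = 0.4811 d.
Distance = v·t = 0.96 m/s × 4.156e+04 s = 3.99e+04 m = 39.9 km.

39.9 km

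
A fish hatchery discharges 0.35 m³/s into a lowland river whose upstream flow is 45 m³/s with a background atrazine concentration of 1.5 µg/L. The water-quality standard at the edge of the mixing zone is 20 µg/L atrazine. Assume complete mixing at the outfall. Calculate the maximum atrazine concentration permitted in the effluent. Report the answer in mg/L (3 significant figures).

2.40 mg/L

1.5 µg/L = 0.0015 mg/L.
20 µg/L = 0.02 mg/L.
Mass balance: 0.02·45.35 = 0.35·Cₑ + 45·0.0015.
Cₑ = (0.907 − 0.0675) / 0.35 = 2.399 mg/L.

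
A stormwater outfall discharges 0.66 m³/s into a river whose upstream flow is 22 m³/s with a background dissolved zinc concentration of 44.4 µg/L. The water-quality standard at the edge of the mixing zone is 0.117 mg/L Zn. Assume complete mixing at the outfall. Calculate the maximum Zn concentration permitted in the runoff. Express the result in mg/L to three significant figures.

2.54 mg/L

44.4 µg/L = 0.0444 mg/L.
Mass balance: 0.117·22.66 = 0.66·Cₑ + 22·0.0444.
Cₑ = (2.651 − 0.9768) / 0.66 = 2.537 mg/L.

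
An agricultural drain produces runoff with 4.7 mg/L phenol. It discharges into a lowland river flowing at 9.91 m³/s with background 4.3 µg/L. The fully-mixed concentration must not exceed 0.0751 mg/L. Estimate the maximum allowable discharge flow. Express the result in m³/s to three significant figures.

0.152 m³/s

4.3 µg/L = 0.0043 mg/L.
Mass balance at complete mixing: C_std·(Q_w + Q_r) = Q_w·C_e + Q_r·C_b.
Rearranging, Q_w = Q_r·(C_std − C_b)/(C_e − C_std) = 9.91·(0.0751 − 0.0043) / (4.7 − 0.0751) = 0.1517 m³/s.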